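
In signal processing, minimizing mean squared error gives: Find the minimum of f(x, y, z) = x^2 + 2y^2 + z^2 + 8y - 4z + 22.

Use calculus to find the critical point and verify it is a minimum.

f(x,y,z) = x^2 + 2y^2 + z^2 + 8y - 4z + 22
df/dx = 2x + (0) = 0 => x = 0
df/dy = 4y + (8) = 0 => y = -2
df/dz = 2z + (-4) = 0 => z = 2
f(0,-2,2) = 1*(0)^2 + 2*(-2)^2 + 1*(2)^2 + 8*(-2) + -4*(2) + 22 = 10
Hessian is diagonal with entries 2, 4, 2 > 0, confirmed minimum.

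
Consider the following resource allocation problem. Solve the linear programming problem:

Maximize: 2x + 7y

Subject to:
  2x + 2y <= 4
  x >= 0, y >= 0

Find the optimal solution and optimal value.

The feasible region has vertices at [(0, 0), (2, 0), (0, 2)].
Checking objective 2x + 7y at each vertex:
  (0, 0): 2*0 + 7*0 = 0
  (2, 0): 2*2 + 7*0 = 4
  (0, 2): 2*0 + 7*2 = 14
Maximum is 14 at (0, 2).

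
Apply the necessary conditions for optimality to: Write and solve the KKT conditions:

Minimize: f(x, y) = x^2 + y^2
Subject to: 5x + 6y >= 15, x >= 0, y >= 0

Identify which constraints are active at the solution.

KKT conditions for min x^2 + y^2 s.t. 5x + 6y >= 15, x >= 0, y >= 0:
Stationarity: 2x = mu*5 + mu_x, 2y = mu*6 + mu_y, with mu, mu_x, mu_y >= 0
Complementary slackness: mu*(5x + 6y - 15) = 0, mu_x*x = 0, mu_y*y = 0
(0, 0) is infeasible (5*0 + 6*0 < 15), so if mu = 0 stationarity would force x = mu_x/2 >= 0, y = mu_y/2 >= 0 with mu_x*x = mu_y*y = 0, i.e. x = y = 0: contradiction. Hence mu > 0 and 5x + 6y = 15 is active.
Try x > 0, y > 0 (so mu_x = mu_y = 0): x = 5*mu/2, y = 6*mu/2
Substitute: 5*(5*mu/2) + 6*(6*mu/2) = 15
  mu*61/2 = 15 => mu = 30/61
x* = 75/61 > 0, y* = 90/61 > 0, consistent with mu_x = mu_y = 0.
f is convex and the constraints are linear, so this KKT point is the global minimum.
f* = 225/61
Active constraints: 5x + 6y >= 15 (holds with equality, mu = 30/61 > 0); x >= 0 and y >= 0 are inactive (mu_x = mu_y = 0).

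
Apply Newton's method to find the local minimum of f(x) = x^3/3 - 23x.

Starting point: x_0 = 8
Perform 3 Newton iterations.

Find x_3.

f(x) = x^3/3 - 23x
f'(x) = x^2 - 23, f''(x) = 2x
Newton update: x_{n+1} = x_n - (x_n^2 - 23)/(2*x_n)
Step 1: x_0 = 8, f'=41, f''=16, x_1 = 87/16
Step 2: x_1 = 87/16, f'=1681/256, f''=87/8, x_2 = 13457/2784
Step 3: x_2 = 13457/2784, f'=2825761/7750656, f''=13457/1392, x_3 = 359355937/74928576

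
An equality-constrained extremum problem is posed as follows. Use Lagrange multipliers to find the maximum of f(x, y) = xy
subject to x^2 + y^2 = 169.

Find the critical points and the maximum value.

Lagrange conditions: y = 2*lambda*x and x = 2*lambda*y
If x = 0 then y = 0, violating the constraint, so x, y != 0.
Dividing: y/x = x/y => x^2 = y^2 => y = x or y = -x
Constraint: 2x^2 = 169 => x^2 = 169/2 => x = +/-sqrt(169/2)
Critical points: (sqrt(169/2), sqrt(169/2)), (-sqrt(169/2), -sqrt(169/2)), (sqrt(169/2), -sqrt(169/2)), (-sqrt(169/2), sqrt(169/2))
  y = x:  xy = x^2 = 169/2  at (sqrt(169/2), sqrt(169/2)) and (-sqrt(169/2), -sqrt(169/2))
  y = -x: xy = -x^2 = -169/2 at (sqrt(169/2), -sqrt(169/2)) and (-sqrt(169/2), sqrt(169/2))
Maximum xy = 169/2 at (sqrt(169/2), sqrt(169/2)) and (-sqrt(169/2), -sqrt(169/2))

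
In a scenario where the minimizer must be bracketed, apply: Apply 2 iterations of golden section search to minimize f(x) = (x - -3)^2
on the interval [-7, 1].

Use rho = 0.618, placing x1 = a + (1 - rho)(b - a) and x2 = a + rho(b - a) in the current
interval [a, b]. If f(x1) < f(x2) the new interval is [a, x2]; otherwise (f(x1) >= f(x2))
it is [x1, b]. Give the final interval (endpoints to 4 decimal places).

Golden section search for min of f(x) = (x - -3)^2 on [-7, 1].
Each step: x1 = a + (1 - rho)(b - a), x2 = a + rho(b - a); if f(x1) < f(x2) keep [a, x2], otherwise keep [x1, b].
Step 1: [-7.0000, 1.0000], x1=-3.9440 (f=0.8911), x2=-2.0560 (f=0.8911); f(x1) = f(x2) (tie, not '<') => keep [-3.9440, 1.0000]
Step 2: [-3.9440, 1.0000], x1=-2.0554 (f=0.8923), x2=-0.8886 (f=4.4580); f(x1) < f(x2) => keep [-3.9440, -0.8886]
Final interval: [-3.9440, -0.8886]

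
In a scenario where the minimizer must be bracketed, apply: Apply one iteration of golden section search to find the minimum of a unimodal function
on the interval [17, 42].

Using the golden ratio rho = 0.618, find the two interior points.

Golden section search on [17, 42].
Golden ratio rho = 0.618 (approx).
Interior points:
  x_1 = 17 + (1-0.618)*25 = 26.5500
  x_2 = 17 + 0.618*25 = 32.4500
Compare f(x_1) and f(x_2) to determine which subinterval to keep.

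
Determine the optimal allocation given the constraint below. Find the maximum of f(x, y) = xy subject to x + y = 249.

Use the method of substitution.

Substitute y = 249 - x into f(x,y) = xy:
g(x) = x(249 - x) = 249x - x^2
g'(x) = 249 - 2x = 0  =>  x = 249/2
y = 249 - 249/2 = 249/2
Maximum value = (249/2) * (249/2) = 62001/4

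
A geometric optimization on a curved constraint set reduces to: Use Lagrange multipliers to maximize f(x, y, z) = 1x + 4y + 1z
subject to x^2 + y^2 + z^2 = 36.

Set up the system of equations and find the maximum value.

Lagrange conditions: 1 = 2*lambda*x, 4 = 2*lambda*y, 1 = 2*lambda*z
So x:1 = y:4 = z:1, i.e. x = 1t, y = 4t, z = 1t
Constraint: t^2*(1^2 + 4^2 + 1^2) = 36
  t^2 * 18 = 36  =>  t = sqrt(2)
Maximum = 1*1t + 4*4t + 1*1t = 18*sqrt(2) = sqrt(648)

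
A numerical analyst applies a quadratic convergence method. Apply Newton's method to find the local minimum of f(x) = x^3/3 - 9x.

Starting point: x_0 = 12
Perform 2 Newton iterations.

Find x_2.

f(x) = x^3/3 - 9x
f'(x) = x^2 - 9, f''(x) = 2x
Newton update: x_{n+1} = x_n - (x_n^2 - 9)/(2*x_n)
Step 1: x_0 = 12, f'=135, f''=24, x_1 = 51/8
Step 2: x_1 = 51/8, f'=2025/64, f''=51/4, x_2 = 1059/272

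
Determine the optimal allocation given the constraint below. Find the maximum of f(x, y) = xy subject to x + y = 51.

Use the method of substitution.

Substitute y = 51 - x into f(x,y) = xy:
g(x) = x(51 - x) = 51x - x^2
g'(x) = 51 - 2x = 0  =>  x = 51/2
y = 51 - 51/2 = 51/2
Maximum value = (51/2) * (51/2) = 2601/4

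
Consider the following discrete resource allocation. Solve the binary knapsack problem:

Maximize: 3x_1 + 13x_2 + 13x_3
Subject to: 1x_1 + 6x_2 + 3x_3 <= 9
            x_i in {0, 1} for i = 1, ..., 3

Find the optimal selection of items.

Items: item 1 (v=3, w=1), item 2 (v=13, w=6), item 3 (v=13, w=3)
Capacity: 9
Checking all 8 subsets (w = total weight, v = total value):
  {}: w = 0, v = 0
  {1}: w = 1, v = 3
  {2}: w = 6, v = 13
  {3}: w = 3, v = 13
  {1, 2}: w = 7, v = 16
  {1, 3}: w = 4, v = 16
  {2, 3}: w = 9, v = 26
  {1, 2, 3}: w = 10 > 9, infeasible
Best feasible subset: items [2, 3]
Total weight: 9 <= 9, total value: 26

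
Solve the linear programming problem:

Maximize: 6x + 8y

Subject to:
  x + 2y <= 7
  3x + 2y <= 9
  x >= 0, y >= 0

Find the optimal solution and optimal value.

Feasible vertices: (0, 0), (0, 7/2), (1, 3), (3, 0)
Objective 6x + 8y at each:
  (0, 0): 0
  (0, 7/2): 28
  (1, 3): 30
  (3, 0): 18
Maximum is 30 at (1, 3).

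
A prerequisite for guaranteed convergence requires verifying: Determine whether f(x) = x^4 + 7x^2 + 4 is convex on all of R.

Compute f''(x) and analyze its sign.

f(x) = x^4 + 7x^2 + 4
f'(x) = 4x^3 + 14x
f''(x) = 12x^2 + 14
f''(x) = 12x^2 + 14 >= 14 > 0 for all x
Therefore, f is convex on R.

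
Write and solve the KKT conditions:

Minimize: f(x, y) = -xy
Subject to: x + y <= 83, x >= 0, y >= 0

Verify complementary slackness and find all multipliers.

Problem: min -xy s.t. x + y <= 83 (multiplier lambda), x >= 0 (mu_x), y >= 0 (mu_y)
KKT stationarity: -y + lambda - mu_x = 0, -x + lambda - mu_y = 0, with lambda, mu_x, mu_y >= 0
Complementary slackness: lambda*(x + y - 83) = 0, mu_x*x = 0, mu_y*y = 0
If lambda = 0: y = -mu_x <= 0 and x = -mu_y <= 0 force x = y = 0 with f = 0; but x = y = 83/2 is feasible with f = -6889/4 < 0, so this is not the minimum. Hence lambda > 0 and x + y = 83.
Try x > 0, y > 0 (so mu_x = mu_y = 0): y = lambda, x = lambda => x = y = lambda
x + y = 83 => 2*lambda = 83 => lambda = 83/2
x* = y* = 83/2 > 0, consistent with mu_x = mu_y = 0.
(Any feasible point with x = 0 or y = 0 has f = 0 > -6889/4, so the minimum is not on those boundaries.)
min(-xy) = -6889/4 (i.e. max xy = 6889/4)
Multipliers: lambda = 83/2, mu_x = 0, mu_y = 0
Complementary slackness: lambda*(x + y - 83) = 83/2*(83/2 + 83/2 - 83) = 0, mu_x*x = 0*83/2 = 0, mu_y*y = 0*83/2 = 0. Satisfied.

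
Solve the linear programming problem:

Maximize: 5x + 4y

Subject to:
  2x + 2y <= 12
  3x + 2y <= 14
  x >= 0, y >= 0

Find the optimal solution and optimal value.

Feasible vertices: (0, 0), (0, 6), (2, 4), (14/3, 0)
Objective 5x + 4y at each:
  (0, 0): 0
  (0, 6): 24
  (2, 4): 26
  (14/3, 0): 70/3
Maximum is 26 at (2, 4).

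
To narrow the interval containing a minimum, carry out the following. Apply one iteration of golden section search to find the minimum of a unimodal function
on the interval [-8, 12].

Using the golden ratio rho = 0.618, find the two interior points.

Golden section search on [-8, 12].
Golden ratio rho = 0.618 (approx).
Interior points:
  x_1 = -8 + (1-0.618)*20 = -0.3600
  x_2 = -8 + 0.618*20 = 4.3600
Compare f(x_1) and f(x_2) to determine which subinterval to keep.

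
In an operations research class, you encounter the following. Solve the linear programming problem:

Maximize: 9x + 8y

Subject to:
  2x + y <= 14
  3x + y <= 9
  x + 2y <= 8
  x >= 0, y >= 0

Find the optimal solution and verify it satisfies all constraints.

Feasible vertices: (0, 0), (0, 4), (2, 3), (3, 0)
Objective 9x + 8y at each vertex:
  (0, 0): 0
  (0, 4): 32
  (2, 3): 42
  (3, 0): 27
Maximum is 42 at (2, 3).
Verify constraints at (x, y) = (2, 3):
  2*2 + 1*3 = 7 <= 14
  3*2 + 1*3 = 9 <= 9 (active)
  1*2 + 2*3 = 8 <= 8 (active)
  x = 2 >= 0, y = 3 >= 0. All constraints satisfied.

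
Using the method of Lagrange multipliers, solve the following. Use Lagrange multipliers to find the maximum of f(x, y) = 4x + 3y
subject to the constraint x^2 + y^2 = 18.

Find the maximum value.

Set up Lagrange conditions: grad f = lambda * grad g
  4 = 2*lambda*x
  3 = 2*lambda*y
From these: x/y = 4/3, so x = 4t, y = 3t for some t.
Substitute into constraint: (4t)^2 + (3t)^2 = 18
  t^2 * 25 = 18
  t = sqrt(18/25)
Maximum = 4*x + 3*y = (4^2 + 3^2)*t = 25 * sqrt(18/25) = sqrt(450)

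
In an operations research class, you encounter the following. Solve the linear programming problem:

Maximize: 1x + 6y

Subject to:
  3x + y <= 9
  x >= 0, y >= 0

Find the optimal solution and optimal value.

The feasible region has vertices at [(0, 0), (3, 0), (0, 9)].
Checking objective 1x + 6y at each vertex:
  (0, 0): 1*0 + 6*0 = 0
  (3, 0): 1*3 + 6*0 = 3
  (0, 9): 1*0 + 6*9 = 54
Maximum is 54 at (0, 9).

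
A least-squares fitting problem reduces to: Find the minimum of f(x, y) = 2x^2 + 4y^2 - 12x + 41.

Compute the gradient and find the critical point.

f(x,y) = 2x^2 + 4y^2 - 12x + 41
df/dx = 4x + (-12) = 0  =>  x = 3
df/dy = 8y + (0) = 0  =>  y = 0
f(3, 0) = 2*(3)^2 + 4*(0)^2 + -12*(3) + 41 = 23
Hessian is diagonal with entries 4, 8 > 0, so this is a minimum.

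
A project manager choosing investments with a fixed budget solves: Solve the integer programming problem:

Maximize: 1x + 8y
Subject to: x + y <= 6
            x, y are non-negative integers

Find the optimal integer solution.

Objective: 1x + 8y, constraint: x + y <= 6
Coefficient of y is 8 > coefficient of x is 1, so allocate the entire budget to y.
Optimal: x = 0, y = 6, value = 48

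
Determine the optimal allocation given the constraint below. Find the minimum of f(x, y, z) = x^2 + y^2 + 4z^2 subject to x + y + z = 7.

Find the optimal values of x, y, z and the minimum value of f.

Using Lagrange multipliers on f = x^2 + y^2 + 4z^2 with constraint x + y + z = 7:
Conditions: 2*1*x = lambda, 2*1*y = lambda, 2*4*z = lambda
So x = lambda/2, y = lambda/2, z = lambda/8
Substituting into constraint: lambda * (9/8) = 7
lambda = 56/9
x = 28/9, y = 28/9, z = 7/9
Minimum value = 196/9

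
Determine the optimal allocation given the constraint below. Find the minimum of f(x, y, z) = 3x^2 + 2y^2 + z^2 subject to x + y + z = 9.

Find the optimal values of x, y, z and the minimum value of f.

Using Lagrange multipliers on f = 3x^2 + 2y^2 + z^2 with constraint x + y + z = 9:
Conditions: 2*3*x = lambda, 2*2*y = lambda, 2*1*z = lambda
So x = lambda/6, y = lambda/4, z = lambda/2
Substituting into constraint: lambda * (11/12) = 9
lambda = 108/11
x = 18/11, y = 27/11, z = 54/11
Minimum value = 486/11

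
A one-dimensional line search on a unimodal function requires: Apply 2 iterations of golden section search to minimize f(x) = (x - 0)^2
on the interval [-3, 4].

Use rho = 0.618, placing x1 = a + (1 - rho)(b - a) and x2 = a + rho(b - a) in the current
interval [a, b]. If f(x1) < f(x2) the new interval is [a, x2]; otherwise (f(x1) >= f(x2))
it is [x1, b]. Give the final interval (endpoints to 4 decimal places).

Golden section search for min of f(x) = (x - 0)^2 on [-3, 4].
Each step: x1 = a + (1 - rho)(b - a), x2 = a + rho(b - a); if f(x1) < f(x2) keep [a, x2], otherwise keep [x1, b].
Step 1: [-3.0000, 4.0000], x1=-0.3260 (f=0.1063), x2=1.3260 (f=1.7583); f(x1) < f(x2) => keep [-3.0000, 1.3260]
Step 2: [-3.0000, 1.3260], x1=-1.3475 (f=1.8157), x2=-0.3265 (f=0.1066); f(x1) > f(x2) => keep [-1.3475, 1.3260]
Final interval: [-1.3475, 1.3260]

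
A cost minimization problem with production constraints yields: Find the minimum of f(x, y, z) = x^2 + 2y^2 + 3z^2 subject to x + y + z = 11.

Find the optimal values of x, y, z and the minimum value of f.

Using Lagrange multipliers on f = x^2 + 2y^2 + 3z^2 with constraint x + y + z = 11:
Conditions: 2*1*x = lambda, 2*2*y = lambda, 2*3*z = lambda
So x = lambda/2, y = lambda/4, z = lambda/6
Substituting into constraint: lambda * (11/12) = 11
lambda = 12
x = 6, y = 3, z = 2
Minimum value = 66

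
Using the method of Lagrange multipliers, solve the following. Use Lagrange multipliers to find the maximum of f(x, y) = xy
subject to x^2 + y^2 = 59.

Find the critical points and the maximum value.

Lagrange conditions: y = 2*lambda*x and x = 2*lambda*y
If x = 0 then y = 0, violating the constraint, so x, y != 0.
Dividing: y/x = x/y => x^2 = y^2 => y = x or y = -x
Constraint: 2x^2 = 59 => x^2 = 59/2 => x = +/-sqrt(59/2)
Critical points: (sqrt(59/2), sqrt(59/2)), (-sqrt(59/2), -sqrt(59/2)), (sqrt(59/2), -sqrt(59/2)), (-sqrt(59/2), sqrt(59/2))
  y = x:  xy = x^2 = 59/2  at (sqrt(59/2), sqrt(59/2)) and (-sqrt(59/2), -sqrt(59/2))
  y = -x: xy = -x^2 = -59/2 at (sqrt(59/2), -sqrt(59/2)) and (-sqrt(59/2), sqrt(59/2))
Maximum xy = 59/2 at (sqrt(59/2), sqrt(59/2)) and (-sqrt(59/2), -sqrt(59/2))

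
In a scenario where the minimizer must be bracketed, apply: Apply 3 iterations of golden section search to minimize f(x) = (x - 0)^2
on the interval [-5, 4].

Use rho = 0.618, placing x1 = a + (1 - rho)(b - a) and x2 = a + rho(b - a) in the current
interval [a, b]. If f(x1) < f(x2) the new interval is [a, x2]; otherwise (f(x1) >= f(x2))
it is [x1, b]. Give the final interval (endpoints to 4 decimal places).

Golden section search for min of f(x) = (x - 0)^2 on [-5, 4].
Each step: x1 = a + (1 - rho)(b - a), x2 = a + rho(b - a); if f(x1) < f(x2) keep [a, x2], otherwise keep [x1, b].
Step 1: [-5.0000, 4.0000], x1=-1.5620 (f=2.4398), x2=0.5620 (f=0.3158); f(x1) > f(x2) => keep [-1.5620, 4.0000]
Step 2: [-1.5620, 4.0000], x1=0.5627 (f=0.3166), x2=1.8753 (f=3.5168); f(x1) < f(x2) => keep [-1.5620, 1.8753]
Step 3: [-1.5620, 1.8753], x1=-0.2489 (f=0.0620), x2=0.5623 (f=0.3161); f(x1) < f(x2) => keep [-1.5620, 0.5623]
Final interval: [-1.5620, 0.5623]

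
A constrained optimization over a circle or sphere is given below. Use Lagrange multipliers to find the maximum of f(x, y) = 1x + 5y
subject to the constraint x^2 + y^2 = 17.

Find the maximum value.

Set up Lagrange conditions: grad f = lambda * grad g
  1 = 2*lambda*x
  5 = 2*lambda*y
From these: x/y = 1/5, so x = 1t, y = 5t for some t.
Substitute into constraint: (1t)^2 + (5t)^2 = 17
  t^2 * 26 = 17
  t = sqrt(17/26)
Maximum = 1*x + 5*y = (1^2 + 5^2)*t = 26 * sqrt(17/26) = sqrt(442)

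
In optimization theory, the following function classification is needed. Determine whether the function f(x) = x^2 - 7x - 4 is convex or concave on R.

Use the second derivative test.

f(x) = x^2 - 7x - 4
f'(x) = 2x - 7
f''(x) = 2
Since f''(x) = 2 > 0 for all x, f is convex on R.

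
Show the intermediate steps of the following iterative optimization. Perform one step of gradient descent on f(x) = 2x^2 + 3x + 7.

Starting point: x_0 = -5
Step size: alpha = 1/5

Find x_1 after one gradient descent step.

f(x) = 2x^2 + 3x + 7
f'(x) = 4x + 3
f'(-5) = 4*-5 + (3) = -17
x_1 = x_0 - alpha * f'(x_0) = -5 - 1/5 * -17 = -8/5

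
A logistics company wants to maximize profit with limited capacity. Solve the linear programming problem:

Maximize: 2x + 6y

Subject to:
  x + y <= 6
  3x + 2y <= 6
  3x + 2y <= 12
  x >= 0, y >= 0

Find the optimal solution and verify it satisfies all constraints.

Feasible vertices: (0, 0), (0, 3), (2, 0)
Objective 2x + 6y at each vertex:
  (0, 0): 0
  (0, 3): 18
  (2, 0): 4
Maximum is 18 at (0, 3).
Verify constraints at (x, y) = (0, 3):
  1*0 + 1*3 = 3 <= 6
  3*0 + 2*3 = 6 <= 6 (active)
  3*0 + 2*3 = 6 <= 12
  x = 0 >= 0, y = 3 >= 0. All constraints satisfied.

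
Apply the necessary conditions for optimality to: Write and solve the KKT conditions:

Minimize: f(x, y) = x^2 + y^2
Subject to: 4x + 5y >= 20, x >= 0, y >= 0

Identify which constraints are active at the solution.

KKT conditions for min x^2 + y^2 s.t. 4x + 5y >= 20, x >= 0, y >= 0:
Stationarity: 2x = mu*4 + mu_x, 2y = mu*5 + mu_y, with mu, mu_x, mu_y >= 0
Complementary slackness: mu*(4x + 5y - 20) = 0, mu_x*x = 0, mu_y*y = 0
(0, 0) is infeasible (4*0 + 5*0 < 20), so if mu = 0 stationarity would force x = mu_x/2 >= 0, y = mu_y/2 >= 0 with mu_x*x = mu_y*y = 0, i.e. x = y = 0: contradiction. Hence mu > 0 and 4x + 5y = 20 is active.
Try x > 0, y > 0 (so mu_x = mu_y = 0): x = 4*mu/2, y = 5*mu/2
Substitute: 4*(4*mu/2) + 5*(5*mu/2) = 20
  mu*41/2 = 20 => mu = 40/41
x* = 80/41 > 0, y* = 100/41 > 0, consistent with mu_x = mu_y = 0.
f is convex and the constraints are linear, so this KKT point is the global minimum.
f* = 400/41
Active constraints: 4x + 5y >= 20 (holds with equality, mu = 40/41 > 0); x >= 0 and y >= 0 are inactive (mu_x = mu_y = 0).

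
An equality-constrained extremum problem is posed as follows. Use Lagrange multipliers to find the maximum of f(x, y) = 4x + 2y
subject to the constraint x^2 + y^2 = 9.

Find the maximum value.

Set up Lagrange conditions: grad f = lambda * grad g
  4 = 2*lambda*x
  2 = 2*lambda*y
From these: x/y = 4/2, so x = 4t, y = 2t for some t.
Substitute into constraint: (4t)^2 + (2t)^2 = 9
  t^2 * 20 = 9
  t = sqrt(9/20)
Maximum = 4*x + 2*y = (4^2 + 2^2)*t = 20 * sqrt(9/20) = sqrt(180)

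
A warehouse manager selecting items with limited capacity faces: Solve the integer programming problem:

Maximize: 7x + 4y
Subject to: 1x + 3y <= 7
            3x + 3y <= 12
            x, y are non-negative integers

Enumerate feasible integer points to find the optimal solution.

Constraint 1: 1x + 3y <= 7
Constraint 2: 3x + 3y <= 12
Feasible x range (need y >= 0): 0 <= x <= min(7/1, 12/3) => x in {0, ..., 4}.
Enumerate feasible integer points row by row (the coefficient of y is 4 > 0, so for each x the largest feasible y gives the best value):
  x = 0: y <= min((7 - 1*0)/3, (12 - 3*0)/3) => y in {0, ..., 2}; best 7*0 + 4*2 = 8
  x = 1: y <= min((7 - 1*1)/3, (12 - 3*1)/3) => y in {0, ..., 2}; best 7*1 + 4*2 = 15
  x = 2: y <= min((7 - 1*2)/3, (12 - 3*2)/3) => y in {0, ..., 1}; best 7*2 + 4*1 = 18
  x = 3: y <= min((7 - 1*3)/3, (12 - 3*3)/3) => y in {0, ..., 1}; best 7*3 + 4*1 = 25
  x = 4: y <= min((7 - 1*4)/3, (12 - 3*4)/3) => y in {0}; best 7*4 + 4*0 = 28
The maximum 7x + 4y = 28 is achieved at x = 4, y = 0.
Check: 1*4 + 3*0 = 4 <= 7 and 3*4 + 3*0 = 12 <= 12.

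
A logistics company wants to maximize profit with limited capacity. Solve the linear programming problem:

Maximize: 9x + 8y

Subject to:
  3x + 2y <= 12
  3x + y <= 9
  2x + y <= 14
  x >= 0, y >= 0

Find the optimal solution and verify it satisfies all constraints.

Feasible vertices: (0, 0), (0, 6), (2, 3), (3, 0)
Objective 9x + 8y at each vertex:
  (0, 0): 0
  (0, 6): 48
  (2, 3): 42
  (3, 0): 27
Maximum is 48 at (0, 6).
Verify constraints at (x, y) = (0, 6):
  3*0 + 2*6 = 12 <= 12 (active)
  3*0 + 1*6 = 6 <= 9
  2*0 + 1*6 = 6 <= 14
  x = 0 >= 0, y = 6 >= 0. All constraints satisfied.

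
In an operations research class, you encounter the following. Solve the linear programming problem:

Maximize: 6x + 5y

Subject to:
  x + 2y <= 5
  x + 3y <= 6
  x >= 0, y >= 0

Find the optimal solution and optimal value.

Feasible vertices: (0, 0), (0, 2), (3, 1), (5, 0)
Objective 6x + 5y at each:
  (0, 0): 0
  (0, 2): 10
  (3, 1): 23
  (5, 0): 30
Maximum is 30 at (5, 0).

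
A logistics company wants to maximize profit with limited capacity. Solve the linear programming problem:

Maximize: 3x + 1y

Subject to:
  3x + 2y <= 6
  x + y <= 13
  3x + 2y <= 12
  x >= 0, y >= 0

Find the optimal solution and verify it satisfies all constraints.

Feasible vertices: (0, 0), (0, 3), (2, 0)
Objective 3x + 1y at each vertex:
  (0, 0): 0
  (0, 3): 3
  (2, 0): 6
Maximum is 6 at (2, 0).
Verify constraints at (x, y) = (2, 0):
  3*2 + 2*0 = 6 <= 6 (active)
  1*2 + 1*0 = 2 <= 13
  3*2 + 2*0 = 6 <= 12
  x = 2 >= 0, y = 0 >= 0. All constraints satisfied.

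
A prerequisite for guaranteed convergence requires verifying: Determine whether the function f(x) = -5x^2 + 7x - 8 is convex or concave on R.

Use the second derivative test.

f(x) = -5x^2 + 7x - 8
f'(x) = -10x + 7
f''(x) = -10
Since f''(x) = -10 < 0 for all x, f is concave on R.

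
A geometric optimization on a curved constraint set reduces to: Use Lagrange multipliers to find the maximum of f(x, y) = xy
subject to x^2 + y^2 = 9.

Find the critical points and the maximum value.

Lagrange conditions: y = 2*lambda*x and x = 2*lambda*y
If x = 0 then y = 0, violating the constraint, so x, y != 0.
Dividing: y/x = x/y => x^2 = y^2 => y = x or y = -x
Constraint: 2x^2 = 9 => x^2 = 9/2 => x = +/-sqrt(9/2)
Critical points: (sqrt(9/2), sqrt(9/2)), (-sqrt(9/2), -sqrt(9/2)), (sqrt(9/2), -sqrt(9/2)), (-sqrt(9/2), sqrt(9/2))
  y = x:  xy = x^2 = 9/2  at (sqrt(9/2), sqrt(9/2)) and (-sqrt(9/2), -sqrt(9/2))
  y = -x: xy = -x^2 = -9/2 at (sqrt(9/2), -sqrt(9/2)) and (-sqrt(9/2), sqrt(9/2))
Maximum xy = 9/2 at (sqrt(9/2), sqrt(9/2)) and (-sqrt(9/2), -sqrt(9/2))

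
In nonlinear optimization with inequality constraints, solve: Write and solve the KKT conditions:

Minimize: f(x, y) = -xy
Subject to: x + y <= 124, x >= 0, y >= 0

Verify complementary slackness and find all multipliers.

Problem: min -xy s.t. x + y <= 124 (multiplier lambda), x >= 0 (mu_x), y >= 0 (mu_y)
KKT stationarity: -y + lambda - mu_x = 0, -x + lambda - mu_y = 0, with lambda, mu_x, mu_y >= 0
Complementary slackness: lambda*(x + y - 124) = 0, mu_x*x = 0, mu_y*y = 0
If lambda = 0: y = -mu_x <= 0 and x = -mu_y <= 0 force x = y = 0 with f = 0; but x = y = 62 is feasible with f = -3844 < 0, so this is not the minimum. Hence lambda > 0 and x + y = 124.
Try x > 0, y > 0 (so mu_x = mu_y = 0): y = lambda, x = lambda => x = y = lambda
x + y = 124 => 2*lambda = 124 => lambda = 62
x* = y* = 62 > 0, consistent with mu_x = mu_y = 0.
(Any feasible point with x = 0 or y = 0 has f = 0 > -3844, so the minimum is not on those boundaries.)
min(-xy) = -3844 (i.e. max xy = 3844)
Multipliers: lambda = 62, mu_x = 0, mu_y = 0
Complementary slackness: lambda*(x + y - 124) = 62*(62 + 62 - 124) = 0, mu_x*x = 0*62 = 0, mu_y*y = 0*62 = 0. Satisfied.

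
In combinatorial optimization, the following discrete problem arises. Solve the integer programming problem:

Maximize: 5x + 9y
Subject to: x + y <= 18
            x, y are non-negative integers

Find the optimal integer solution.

Objective: 5x + 9y, constraint: x + y <= 18
Coefficient of y is 9 > coefficient of x is 5, so allocate the entire budget to y.
Optimal: x = 0, y = 18, value = 162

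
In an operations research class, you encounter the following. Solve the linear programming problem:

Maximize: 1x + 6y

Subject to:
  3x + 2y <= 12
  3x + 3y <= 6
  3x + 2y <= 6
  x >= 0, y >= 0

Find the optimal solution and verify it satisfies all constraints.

Feasible vertices: (0, 0), (0, 2), (2, 0)
Objective 1x + 6y at each vertex:
  (0, 0): 0
  (0, 2): 12
  (2, 0): 2
Maximum is 12 at (0, 2).
Verify constraints at (x, y) = (0, 2):
  3*0 + 2*2 = 4 <= 12
  3*0 + 3*2 = 6 <= 6 (active)
  3*0 + 2*2 = 4 <= 6
  x = 0 >= 0, y = 2 >= 0. All constraints satisfied.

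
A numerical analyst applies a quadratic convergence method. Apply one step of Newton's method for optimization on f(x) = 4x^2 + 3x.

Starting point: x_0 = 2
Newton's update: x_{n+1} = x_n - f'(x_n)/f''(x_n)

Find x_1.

f(x) = 4x^2 + 3x
f'(x) = 8x + (3), f''(x) = 8
Newton step: x_1 = x_0 - f'(x_0)/f''(x_0)
f'(2) = 19
x_1 = 2 - 19/8 = -3/8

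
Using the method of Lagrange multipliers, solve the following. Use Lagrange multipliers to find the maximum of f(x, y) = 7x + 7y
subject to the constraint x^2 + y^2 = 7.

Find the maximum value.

Set up Lagrange conditions: grad f = lambda * grad g
  7 = 2*lambda*x
  7 = 2*lambda*y
From these: x/y = 7/7, so x = 7t, y = 7t for some t.
Substitute into constraint: (7t)^2 + (7t)^2 = 7
  t^2 * 98 = 7
  t = sqrt(7/98)
Maximum = 7*x + 7*y = (7^2 + 7^2)*t = 98 * sqrt(7/98) = sqrt(686)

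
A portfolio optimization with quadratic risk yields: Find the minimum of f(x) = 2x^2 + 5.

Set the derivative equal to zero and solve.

f(x) = 2x^2 + 5
f'(x) = 4x + (0) = 0
x = 0/4 = 0
f(0) = 5
Since f''(x) = 4 > 0, this is a minimum.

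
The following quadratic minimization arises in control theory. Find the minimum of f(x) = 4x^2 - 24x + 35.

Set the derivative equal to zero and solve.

f(x) = 4x^2 - 24x + 35
f'(x) = 8x + (-24) = 0
x = 24/8 = 3
f(3) = -1
Since f''(x) = 8 > 0, this is a minimum.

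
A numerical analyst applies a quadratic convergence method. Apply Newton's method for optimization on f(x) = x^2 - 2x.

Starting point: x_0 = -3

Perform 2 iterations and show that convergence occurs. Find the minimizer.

f(x) = x^2 - 2x, f'(x) = 2x + (-2), f''(x) = 2
Step 1: f'(-3) = -8, x_1 = -3 - -8/2 = 1
Step 2: f'(1) = 0, x_2 = 1 (converged)
Newton's method converges in 1 step for quadratics.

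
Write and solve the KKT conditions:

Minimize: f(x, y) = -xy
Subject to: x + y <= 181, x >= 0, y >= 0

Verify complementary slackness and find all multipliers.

Problem: min -xy s.t. x + y <= 181 (multiplier lambda), x >= 0 (mu_x), y >= 0 (mu_y)
KKT stationarity: -y + lambda - mu_x = 0, -x + lambda - mu_y = 0, with lambda, mu_x, mu_y >= 0
Complementary slackness: lambda*(x + y - 181) = 0, mu_x*x = 0, mu_y*y = 0
If lambda = 0: y = -mu_x <= 0 and x = -mu_y <= 0 force x = y = 0 with f = 0; but x = y = 181/2 is feasible with f = -32761/4 < 0, so this is not the minimum. Hence lambda > 0 and x + y = 181.
Try x > 0, y > 0 (so mu_x = mu_y = 0): y = lambda, x = lambda => x = y = lambda
x + y = 181 => 2*lambda = 181 => lambda = 181/2
x* = y* = 181/2 > 0, consistent with mu_x = mu_y = 0.
(Any feasible point with x = 0 or y = 0 has f = 0 > -32761/4, so the minimum is not on those boundaries.)
min(-xy) = -32761/4 (i.e. max xy = 32761/4)
Multipliers: lambda = 181/2, mu_x = 0, mu_y = 0
Complementary slackness: lambda*(x + y - 181) = 181/2*(181/2 + 181/2 - 181) = 0, mu_x*x = 0*181/2 = 0, mu_y*y = 0*181/2 = 0. Satisfied.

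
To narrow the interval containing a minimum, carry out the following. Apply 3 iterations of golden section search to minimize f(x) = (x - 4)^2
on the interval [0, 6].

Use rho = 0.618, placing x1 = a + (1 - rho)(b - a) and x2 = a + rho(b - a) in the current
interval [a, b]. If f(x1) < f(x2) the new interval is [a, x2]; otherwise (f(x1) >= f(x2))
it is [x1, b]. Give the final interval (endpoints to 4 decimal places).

Golden section search for min of f(x) = (x - 4)^2 on [0, 6].
Each step: x1 = a + (1 - rho)(b - a), x2 = a + rho(b - a); if f(x1) < f(x2) keep [a, x2], otherwise keep [x1, b].
Step 1: [0.0000, 6.0000], x1=2.2920 (f=2.9173), x2=3.7080 (f=0.0853); f(x1) > f(x2) => keep [2.2920, 6.0000]
Step 2: [2.2920, 6.0000], x1=3.7085 (f=0.0850), x2=4.5835 (f=0.3405); f(x1) < f(x2) => keep [2.2920, 4.5835]
Step 3: [2.2920, 4.5835], x1=3.1674 (f=0.6933), x2=3.7082 (f=0.0852); f(x1) > f(x2) => keep [3.1674, 4.5835]
Final interval: [3.1674, 4.5835]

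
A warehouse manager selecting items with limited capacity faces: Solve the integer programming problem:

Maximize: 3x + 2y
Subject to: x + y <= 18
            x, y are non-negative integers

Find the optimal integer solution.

Objective: 3x + 2y, constraint: x + y <= 18
Coefficient of x is 3 >= coefficient of y is 2, so allocate the entire budget to x.
Optimal: x = 18, y = 0, value = 54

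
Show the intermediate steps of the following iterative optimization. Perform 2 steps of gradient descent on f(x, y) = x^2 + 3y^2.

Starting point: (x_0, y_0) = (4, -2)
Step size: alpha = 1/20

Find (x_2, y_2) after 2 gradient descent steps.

f(x,y) = x^2 + 3y^2
grad_x = 2x + 0y, grad_y = 6y + 0x
Step 1: grad = (8, -12), (18/5, -7/5)
Step 2: grad = (36/5, -42/5), (81/25, -49/50)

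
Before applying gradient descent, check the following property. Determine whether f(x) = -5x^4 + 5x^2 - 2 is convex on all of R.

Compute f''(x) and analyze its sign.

f(x) = -5x^4 + 5x^2 - 2
f'(x) = -20x^3 + 10x
f''(x) = -60x^2 + 10
f''(x) = -60x^2 + 10 -> -inf as |x| -> inf
Therefore, f is not globally convex on R.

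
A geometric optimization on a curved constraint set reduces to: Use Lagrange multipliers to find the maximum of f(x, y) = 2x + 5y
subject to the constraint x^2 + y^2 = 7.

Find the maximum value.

Set up Lagrange conditions: grad f = lambda * grad g
  2 = 2*lambda*x
  5 = 2*lambda*y
From these: x/y = 2/5, so x = 2t, y = 5t for some t.
Substitute into constraint: (2t)^2 + (5t)^2 = 7
  t^2 * 29 = 7
  t = sqrt(7/29)
Maximum = 2*x + 5*y = (2^2 + 5^2)*t = 29 * sqrt(7/29) = sqrt(203)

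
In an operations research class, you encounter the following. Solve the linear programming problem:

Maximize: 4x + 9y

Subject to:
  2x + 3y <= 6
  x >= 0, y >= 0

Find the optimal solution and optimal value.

The feasible region has vertices at [(0, 0), (3, 0), (0, 2)].
Checking objective 4x + 9y at each vertex:
  (0, 0): 4*0 + 9*0 = 0
  (3, 0): 4*3 + 9*0 = 12
  (0, 2): 4*0 + 9*2 = 18
Maximum is 18 at (0, 2).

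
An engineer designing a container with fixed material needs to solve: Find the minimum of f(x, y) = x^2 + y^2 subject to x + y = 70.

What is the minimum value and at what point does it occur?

Substitute y = 70 - x into f(x,y) = x^2 + y^2:
g(x) = x^2 + (70 - x)^2 = 2x^2 - 140x + 4900
g'(x) = 4x - 140 = 0  =>  x = 35
y = 70 - 35 = 35
Minimum value = 35^2 + 35^2 = 2450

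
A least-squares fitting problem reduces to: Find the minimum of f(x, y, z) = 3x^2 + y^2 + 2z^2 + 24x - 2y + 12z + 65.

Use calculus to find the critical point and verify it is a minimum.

f(x,y,z) = 3x^2 + y^2 + 2z^2 + 24x - 2y + 12z + 65
df/dx = 6x + (24) = 0 => x = -4
df/dy = 2y + (-2) = 0 => y = 1
df/dz = 4z + (12) = 0 => z = -3
f(-4,1,-3) = 3*(-4)^2 + 1*(1)^2 + 2*(-3)^2 + 24*(-4) + -2*(1) + 12*(-3) + 65 = -2
Hessian is diagonal with entries 6, 2, 4 > 0, confirmed minimum.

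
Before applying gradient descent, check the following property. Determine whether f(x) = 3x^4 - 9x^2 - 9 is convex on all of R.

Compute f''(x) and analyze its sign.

f(x) = 3x^4 - 9x^2 - 9
f'(x) = 12x^3 + -18x
f''(x) = 36x^2 + -18
f''(0) = -18 < 0, so not convex near x = 0
Therefore, f is not globally convex on R.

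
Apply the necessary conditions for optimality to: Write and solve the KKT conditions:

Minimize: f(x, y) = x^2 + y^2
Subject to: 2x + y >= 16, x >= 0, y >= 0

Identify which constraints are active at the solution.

KKT conditions for min x^2 + y^2 s.t. 2x + 1y >= 16, x >= 0, y >= 0:
Stationarity: 2x = mu*2 + mu_x, 2y = mu*1 + mu_y, with mu, mu_x, mu_y >= 0
Complementary slackness: mu*(2x + y - 16) = 0, mu_x*x = 0, mu_y*y = 0
(0, 0) is infeasible (2*0 + 1*0 < 16), so if mu = 0 stationarity would force x = mu_x/2 >= 0, y = mu_y/2 >= 0 with mu_x*x = mu_y*y = 0, i.e. x = y = 0: contradiction. Hence mu > 0 and 2x + y = 16 is active.
Try x > 0, y > 0 (so mu_x = mu_y = 0): x = 2*mu/2, y = 1*mu/2
Substitute: 2*(2*mu/2) + 1*(1*mu/2) = 16
  mu*5/2 = 16 => mu = 32/5
x* = 32/5 > 0, y* = 16/5 > 0, consistent with mu_x = mu_y = 0.
f is convex and the constraints are linear, so this KKT point is the global minimum.
f* = 256/5
Active constraints: 2x + y >= 16 (holds with equality, mu = 32/5 > 0); x >= 0 and y >= 0 are inactive (mu_x = mu_y = 0).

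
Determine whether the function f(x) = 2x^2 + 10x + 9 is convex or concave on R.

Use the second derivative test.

f(x) = 2x^2 + 10x + 9
f'(x) = 4x + 10
f''(x) = 4
Since f''(x) = 4 > 0 for all x, f is convex on R.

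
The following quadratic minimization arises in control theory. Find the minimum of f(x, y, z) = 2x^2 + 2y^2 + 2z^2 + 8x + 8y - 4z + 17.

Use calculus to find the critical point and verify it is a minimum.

f(x,y,z) = 2x^2 + 2y^2 + 2z^2 + 8x + 8y - 4z + 17
df/dx = 4x + (8) = 0 => x = -2
df/dy = 4y + (8) = 0 => y = -2
df/dz = 4z + (-4) = 0 => z = 1
f(-2,-2,1) = 2*(-2)^2 + 2*(-2)^2 + 2*(1)^2 + 8*(-2) + 8*(-2) + -4*(1) + 17 = -1
Hessian is diagonal with entries 4, 4, 4 > 0, confirmed minimum.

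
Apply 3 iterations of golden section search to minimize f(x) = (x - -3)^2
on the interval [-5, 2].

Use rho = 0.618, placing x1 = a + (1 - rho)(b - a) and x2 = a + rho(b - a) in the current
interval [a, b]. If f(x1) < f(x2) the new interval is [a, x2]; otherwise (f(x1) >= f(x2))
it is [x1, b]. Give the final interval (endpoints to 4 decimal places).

Golden section search for min of f(x) = (x - -3)^2 on [-5, 2].
Each step: x1 = a + (1 - rho)(b - a), x2 = a + rho(b - a); if f(x1) < f(x2) keep [a, x2], otherwise keep [x1, b].
Step 1: [-5.0000, 2.0000], x1=-2.3260 (f=0.4543), x2=-0.6740 (f=5.4103); f(x1) < f(x2) => keep [-5.0000, -0.6740]
Step 2: [-5.0000, -0.6740], x1=-3.3475 (f=0.1207), x2=-2.3265 (f=0.4536); f(x1) < f(x2) => keep [-5.0000, -2.3265]
Step 3: [-5.0000, -2.3265], x1=-3.9787 (f=0.9579), x2=-3.3478 (f=0.1210); f(x1) > f(x2) => keep [-3.9787, -2.3265]
Final interval: [-3.9787, -2.3265]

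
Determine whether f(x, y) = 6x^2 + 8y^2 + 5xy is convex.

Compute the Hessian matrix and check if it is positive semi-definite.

f(x,y) = 6x^2 + 8y^2 + 5xy
Hessian H = [[12, 5], [5, 16]]
trace(H) = 28, det(H) = 167
Eigenvalues: (28 +/- sqrt(116)) / 2 = 19.39, 8.615
Since both eigenvalues > 0, f is convex.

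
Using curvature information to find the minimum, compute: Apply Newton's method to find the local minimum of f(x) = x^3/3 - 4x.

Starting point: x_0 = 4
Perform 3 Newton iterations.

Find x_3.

f(x) = x^3/3 - 4x
f'(x) = x^2 - 4, f''(x) = 2x
Newton update: x_{n+1} = x_n - (x_n^2 - 4)/(2*x_n)
Step 1: x_0 = 4, f'=12, f''=8, x_1 = 5/2
Step 2: x_1 = 5/2, f'=9/4, f''=5, x_2 = 41/20
Step 3: x_2 = 41/20, f'=81/400, f''=41/10, x_3 = 3281/1640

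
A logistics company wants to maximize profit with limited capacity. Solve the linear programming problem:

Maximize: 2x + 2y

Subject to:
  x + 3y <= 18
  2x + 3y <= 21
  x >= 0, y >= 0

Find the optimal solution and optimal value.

Feasible vertices: (0, 0), (0, 6), (3, 5), (21/2, 0)
Objective 2x + 2y at each:
  (0, 0): 0
  (0, 6): 12
  (3, 5): 16
  (21/2, 0): 21
Maximum is 21 at (21/2, 0).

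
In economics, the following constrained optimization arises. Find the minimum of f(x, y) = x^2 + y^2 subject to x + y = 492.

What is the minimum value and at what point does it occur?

Substitute y = 492 - x into f(x,y) = x^2 + y^2:
g(x) = x^2 + (492 - x)^2 = 2x^2 - 984x + 242064
g'(x) = 4x - 984 = 0  =>  x = 246
y = 492 - 246 = 246
Minimum value = 246^2 + 246^2 = 121032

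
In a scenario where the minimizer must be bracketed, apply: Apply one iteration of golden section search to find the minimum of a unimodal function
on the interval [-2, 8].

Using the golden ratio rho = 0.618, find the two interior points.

Golden section search on [-2, 8].
Golden ratio rho = 0.618 (approx).
Interior points:
  x_1 = -2 + (1-0.618)*10 = 1.8200
  x_2 = -2 + 0.618*10 = 4.1800
Compare f(x_1) and f(x_2) to determine which subinterval to keep.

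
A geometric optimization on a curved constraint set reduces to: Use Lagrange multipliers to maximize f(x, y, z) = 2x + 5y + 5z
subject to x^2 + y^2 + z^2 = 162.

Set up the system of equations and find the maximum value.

Lagrange conditions: 2 = 2*lambda*x, 5 = 2*lambda*y, 5 = 2*lambda*z
So x:2 = y:5 = z:5, i.e. x = 2t, y = 5t, z = 5t
Constraint: t^2*(2^2 + 5^2 + 5^2) = 162
  t^2 * 54 = 162  =>  t = sqrt(3)
Maximum = 2*2t + 5*5t + 5*5t = 54*sqrt(3) = sqrt(8748)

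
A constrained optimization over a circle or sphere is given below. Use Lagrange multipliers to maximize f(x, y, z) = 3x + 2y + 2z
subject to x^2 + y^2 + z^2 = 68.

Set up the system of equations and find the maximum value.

Lagrange conditions: 3 = 2*lambda*x, 2 = 2*lambda*y, 2 = 2*lambda*z
So x:3 = y:2 = z:2, i.e. x = 3t, y = 2t, z = 2t
Constraint: t^2*(3^2 + 2^2 + 2^2) = 68
  t^2 * 17 = 68  =>  t = sqrt(4)
Maximum = 3*3t + 2*2t + 2*2t = 17*sqrt(4) = 34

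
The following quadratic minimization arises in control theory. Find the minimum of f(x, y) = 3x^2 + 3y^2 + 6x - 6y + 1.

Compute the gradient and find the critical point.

f(x,y) = 3x^2 + 3y^2 + 6x - 6y + 1
df/dx = 6x + (6) = 0  =>  x = -1
df/dy = 6y + (-6) = 0  =>  y = 1
f(-1, 1) = 3*(-1)^2 + 3*(1)^2 + 6*(-1) + -6*(1) + 1 = -5
Hessian is diagonal with entries 6, 6 > 0, so this is a minimum.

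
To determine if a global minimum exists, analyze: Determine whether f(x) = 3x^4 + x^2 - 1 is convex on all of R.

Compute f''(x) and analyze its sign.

f(x) = 3x^4 + x^2 - 1
f'(x) = 12x^3 + 2x
f''(x) = 36x^2 + 2
f''(x) = 36x^2 + 2 >= 2 > 0 for all x
Therefore, f is convex on R.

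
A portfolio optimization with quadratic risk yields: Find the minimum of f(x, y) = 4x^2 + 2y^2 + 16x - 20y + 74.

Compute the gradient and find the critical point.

f(x,y) = 4x^2 + 2y^2 + 16x - 20y + 74
df/dx = 8x + (16) = 0  =>  x = -2
df/dy = 4y + (-20) = 0  =>  y = 5
f(-2, 5) = 4*(-2)^2 + 2*(5)^2 + 16*(-2) + -20*(5) + 74 = 8
Hessian is diagonal with entries 8, 4 > 0, so this is a minimum.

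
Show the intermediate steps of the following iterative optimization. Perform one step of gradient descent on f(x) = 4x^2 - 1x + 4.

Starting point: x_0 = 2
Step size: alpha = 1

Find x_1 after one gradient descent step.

f(x) = 4x^2 - 1x + 4
f'(x) = 8x - 1
f'(2) = 8*2 + (-1) = 15
x_1 = x_0 - alpha * f'(x_0) = 2 - 1 * 15 = -13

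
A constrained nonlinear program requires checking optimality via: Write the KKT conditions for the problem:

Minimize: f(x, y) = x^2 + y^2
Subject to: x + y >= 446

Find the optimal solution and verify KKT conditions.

KKT conditions for min x^2 + y^2 s.t. x + y >= 446:
Stationarity: 2x = mu, 2y = mu
So x = y = mu/2.
Complementary slackness: mu*(x + y - 446) = 0
Primal feasibility: x + y >= 446; dual feasibility: mu >= 0
If mu = 0 then x = y = 0, but 0 + 0 < 446 is infeasible, so the constraint is active.
Constraint active: x + y = 2*(mu/2) = 446 => mu = 446
x = y = 223, f = 99458
Verify: stationarity 2*223 = 446 = mu; primal 223 + 223 = 446 >= 446; dual mu = 446 >= 0; complementary slackness 446*(446 - 446) = 0. All KKT conditions hold.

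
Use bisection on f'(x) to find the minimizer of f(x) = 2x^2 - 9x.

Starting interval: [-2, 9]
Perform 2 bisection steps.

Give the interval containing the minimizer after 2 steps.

Finding critical point of f(x) = 2x^2 - 9x using bisection on f'(x) = 4x + -9.
f'(x) = 0 when x = 9/4.
Starting interval: [-2, 9]
Step 1: mid = 7/2, f'(mid) = 5, new interval = [-2, 7/2]
Step 2: mid = 3/4, f'(mid) = -6, new interval = [3/4, 7/2]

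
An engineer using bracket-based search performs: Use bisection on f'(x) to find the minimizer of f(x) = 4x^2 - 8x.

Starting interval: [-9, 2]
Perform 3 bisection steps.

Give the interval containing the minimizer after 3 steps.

Finding critical point of f(x) = 4x^2 - 8x using bisection on f'(x) = 8x + -8.
f'(x) = 0 when x = 1.
Starting interval: [-9, 2]
Step 1: mid = -7/2, f'(mid) = -36, new interval = [-7/2, 2]
Step 2: mid = -3/4, f'(mid) = -14, new interval = [-3/4, 2]
Step 3: mid = 5/8, f'(mid) = -3, new interval = [5/8, 2]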